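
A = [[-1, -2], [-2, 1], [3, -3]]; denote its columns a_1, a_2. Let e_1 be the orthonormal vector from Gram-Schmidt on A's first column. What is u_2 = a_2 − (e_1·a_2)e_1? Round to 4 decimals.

a_1 = (-1, -2, 3); ‖a_1‖ = 3.7417, so e_1 = (-0.2673, -0.5345, 0.8018).
e_1·a_2 = (-0.2673)·(-2) + (-0.5345)·1 + 0.8018·(-3) = -2.4054.
u_2 = a_2 + 2.4054·e_1 = (-2.6429, -0.2857, -1.0714).

u_2 = (-2.6429, -0.2857, -1.0714)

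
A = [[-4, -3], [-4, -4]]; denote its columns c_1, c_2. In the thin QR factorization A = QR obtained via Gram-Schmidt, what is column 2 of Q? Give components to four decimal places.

q_1 = c_1/‖c_1‖ = (-4, -4)/5.6569 = (-0.7071, -0.7071).
r_{12} = q_1·c_2 = 4.9497.
u_2 = c_2 − 4.9497·q_1 = (0.5000, -0.5000).
‖u_2‖ = 0.7071, so q_2 = (0.7071, -0.7071).

q_2 = (0.7071, -0.7071)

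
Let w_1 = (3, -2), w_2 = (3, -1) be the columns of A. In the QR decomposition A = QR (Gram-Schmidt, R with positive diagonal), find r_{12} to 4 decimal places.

w_1 = (3, -2); ‖w_1‖ = 3.6056, so q_1 = (0.8321, -0.5547).
r_{12} = q_1·w_2 = 3.0509.

r_{12} = 3.0509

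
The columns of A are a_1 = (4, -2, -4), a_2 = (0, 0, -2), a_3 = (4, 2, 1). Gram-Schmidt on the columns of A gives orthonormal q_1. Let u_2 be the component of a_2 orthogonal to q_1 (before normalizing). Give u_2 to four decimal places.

u_2 = (-0.8889, 0.4444, -1.1111)

a_1 = (4, -2, -4); ‖a_1‖ = 6.0000, so q_1 = (0.6667, -0.3333, -0.6667).
q_1·a_2 = 0.6667·0 + (-0.3333)·0 + (-0.6667)·(-2) = 1.3333.
u_2 = a_2 − 1.3333·q_1 = (-0.8889, 0.4444, -1.1111).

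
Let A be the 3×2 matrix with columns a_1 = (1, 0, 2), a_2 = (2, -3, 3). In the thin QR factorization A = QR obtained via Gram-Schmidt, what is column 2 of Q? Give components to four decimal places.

a_1 = (1, 0, 2); ‖a_1‖ = 2.2361, so e_1 = (0.4472, 0.0000, 0.8944).
e_1·a_2 = 0.4472·2 + 0.0000·(-3) + 0.8944·3 = 3.5777.
u_2 = a_2 − 3.5777·e_1 = (0.4000, -3.0000, -0.2000).
‖u_2‖ = 3.0332, so e_2 = (0.1319, -0.9891, -0.0659).

e_2 = (0.1319, -0.9891, -0.0659)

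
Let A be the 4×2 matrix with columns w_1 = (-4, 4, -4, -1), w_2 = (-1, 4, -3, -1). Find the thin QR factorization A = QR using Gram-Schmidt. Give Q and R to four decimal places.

w_1 = (-4, 4, -4, -1); ‖w_1‖ = 7.0000, so q_1 = (-0.5714, 0.5714, -0.5714, -0.1429).
q_1·w_2 = (-0.5714)·(-1) + 0.5714·4 + (-0.5714)·(-3) + (-0.1429)·(-1) = 4.7143.
u_2 = w_2 − 4.7143·q_1 = (1.6939, 1.3061, -0.3061, -0.3265).
‖u_2‖ = 2.1853, so q_2 = (0.7751, 0.5977, -0.1401, -0.1494).

Q = [[-0.5714, 0.7751], [0.5714, 0.5977], [-0.5714, -0.1401], [-0.1429, -0.1494]], R = [[7.0000, 4.7143], [0.0000, 2.1853]]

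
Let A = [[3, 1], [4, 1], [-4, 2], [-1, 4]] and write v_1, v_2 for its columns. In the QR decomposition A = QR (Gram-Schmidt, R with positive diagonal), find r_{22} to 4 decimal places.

r_{22} = 4.6265

v_1 = (3, 4, -4, -1); ‖v_1‖ = 6.4807, so e_1 = (0.4629, 0.6172, -0.6172, -0.1543).
e_1·v_2 = 0.4629·1 + 0.6172·1 + (-0.6172)·2 + (-0.1543)·4 = -0.7715.
u_2 = v_2 + 0.7715·e_1 = (1.3571, 1.4762, 1.5238, 3.8810).
r_{22} = ‖u_2‖ = 4.6265.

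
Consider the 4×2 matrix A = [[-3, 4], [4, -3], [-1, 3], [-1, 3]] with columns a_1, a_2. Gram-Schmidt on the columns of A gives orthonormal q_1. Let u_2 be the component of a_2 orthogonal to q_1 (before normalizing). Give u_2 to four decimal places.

u_2 = (0.6667, 1.4444, 1.8889, 1.8889)

a_1 = (-3, 4, -1, -1); ‖a_1‖ = 5.1962, so q_1 = (-0.5774, 0.7698, -0.1925, -0.1925).
q_1·a_2 = (-0.5774)·4 + 0.7698·(-3) + (-0.1925)·3 + (-0.1925)·3 = -5.7735.
u_2 = a_2 + 5.7735·q_1 = (0.6667, 1.4444, 1.8889, 1.8889).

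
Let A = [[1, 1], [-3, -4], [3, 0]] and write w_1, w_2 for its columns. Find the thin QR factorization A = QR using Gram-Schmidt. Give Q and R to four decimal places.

Q = [[0.2294, 0.1109], [-0.6882, -0.6840], [0.6882, -0.7210]], R = [[4.3589, 2.9824], [0.0000, 2.8470]]

w_1 = (1, -3, 3); ‖w_1‖ = 4.3589, so e_1 = (0.2294, -0.6882, 0.6882).
e_1·w_2 = 0.2294·1 + (-0.6882)·(-4) + 0.6882·0 = 2.9824.
u_2 = w_2 − 2.9824·e_1 = (0.3158, -1.9474, -2.0526).
‖u_2‖ = 2.8470, so e_2 = (0.1109, -0.6840, -0.7210).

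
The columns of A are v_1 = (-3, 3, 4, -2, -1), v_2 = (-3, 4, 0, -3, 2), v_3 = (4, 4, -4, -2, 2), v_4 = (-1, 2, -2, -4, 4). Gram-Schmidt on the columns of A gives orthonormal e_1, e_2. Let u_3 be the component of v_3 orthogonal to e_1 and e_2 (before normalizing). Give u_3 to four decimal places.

e_1 = v_1/‖v_1‖ = (-3, 3, 4, -2, -1)/6.2450 = (-0.4804, 0.4804, 0.6405, -0.3203, -0.1601).
r_{12} = e_1·v_2 = 4.0032.
u_2 = v_2 − 4.0032·e_1 = (-1.0769, 2.0769, -2.5641, -1.7179, 2.6410).
‖u_2‖ = 4.6877, so e_2 = (-0.2297, 0.4431, -0.5470, -0.3665, 0.5634).
r_{13} = e_1·v_3 = -2.2418; r_{23} = e_2·v_3 = 4.9010.
u_3 = v_3 + 2.2418·e_1 − 4.9010·e_2 = (4.0490, 2.9055, 0.1167, -0.9218, -1.1202).

u_3 = (4.0490, 2.9055, 0.1167, -0.9218, -1.1202)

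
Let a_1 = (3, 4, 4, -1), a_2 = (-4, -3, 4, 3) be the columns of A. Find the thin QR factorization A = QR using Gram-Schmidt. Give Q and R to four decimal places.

Q = [[0.4629, -0.4683], [0.6172, -0.2844], [0.6172, 0.7353], [-0.1543, 0.3989]], R = [[6.4807, -1.6973], [0.0000, 6.8643]]

a_1 = (3, 4, 4, -1); ‖a_1‖ = 6.4807, so e_1 = (0.4629, 0.6172, 0.6172, -0.1543).
e_1·a_2 = 0.4629·(-4) + 0.6172·(-3) + 0.6172·4 + (-0.1543)·3 = -1.6973.
u_2 = a_2 + 1.6973·e_1 = (-3.2143, -1.9524, 5.0476, 2.7381).
‖u_2‖ = 6.8643, so e_2 = (-0.4683, -0.2844, 0.7353, 0.3989).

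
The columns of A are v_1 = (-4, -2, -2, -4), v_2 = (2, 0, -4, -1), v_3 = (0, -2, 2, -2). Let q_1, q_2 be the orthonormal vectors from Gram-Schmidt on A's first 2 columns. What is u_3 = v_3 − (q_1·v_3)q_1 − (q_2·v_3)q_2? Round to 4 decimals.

q_1 = v_1/‖v_1‖ = (-4, -2, -2, -4)/6.3246 = (-0.6325, -0.3162, -0.3162, -0.6325).
r_{12} = q_1·v_2 = 0.6325.
u_2 = v_2 − 0.6325·q_1 = (2.4000, 0.2000, -3.8000, -0.6000).
‖u_2‖ = 4.5387, so q_2 = (0.5288, 0.0441, -0.8372, -0.1322).
r_{13} = q_1·v_3 = 1.2649; r_{23} = q_2·v_3 = -1.4982.
u_3 = v_3 − 1.2649·q_1 + 1.4982·q_2 = (1.5922, -1.5340, 1.1456, -1.3981).

u_3 = (1.5922, -1.5340, 1.1456, -1.3981)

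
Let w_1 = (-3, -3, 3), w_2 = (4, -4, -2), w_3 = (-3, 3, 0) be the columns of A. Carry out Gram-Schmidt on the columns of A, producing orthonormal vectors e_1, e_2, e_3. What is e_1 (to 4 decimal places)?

e_1 = (-0.5774, -0.5774, 0.5774)

w_1 = (-3, -3, 3); ‖w_1‖ = 5.1962, so e_1 = (-0.5774, -0.5774, 0.5774).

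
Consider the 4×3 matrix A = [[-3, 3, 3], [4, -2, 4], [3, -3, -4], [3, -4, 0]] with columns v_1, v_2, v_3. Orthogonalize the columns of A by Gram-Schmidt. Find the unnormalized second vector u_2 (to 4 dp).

u_2 = (0.3488, 1.5349, -0.3488, -1.3488)

v_1 = (-3, 4, 3, 3); ‖v_1‖ = 6.5574, so q_1 = (-0.4575, 0.6100, 0.4575, 0.4575).
q_1·v_2 = (-0.4575)·3 + 0.6100·(-2) + 0.4575·(-3) + 0.4575·(-4) = -5.7949.
u_2 = v_2 + 5.7949·q_1 = (0.3488, 1.5349, -0.3488, -1.3488).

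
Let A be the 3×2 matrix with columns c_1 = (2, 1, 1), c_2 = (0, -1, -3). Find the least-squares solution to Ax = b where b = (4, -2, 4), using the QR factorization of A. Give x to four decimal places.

c_1 = (2, 1, 1); ‖c_1‖ = 2.4495, so q_1 = (0.8165, 0.4082, 0.4082).
q_1·c_2 = 0.8165·0 + 0.4082·(-1) + 0.4082·(-3) = -1.6330.
u_2 = c_2 + 1.6330·q_1 = (1.3333, -0.3333, -2.3333).
‖u_2‖ = 2.7080, so q_2 = (0.4924, -0.1231, -0.8616).
Qᵀb = (4.0825, -1.2309).
Back-substitute: x_2 = -1.2309/2.7080 = -0.4545.
x_1 = (4.0825 + 1.6330·(-0.4545))/2.4495 = 1.3636.

x = (1.3636, -0.4545)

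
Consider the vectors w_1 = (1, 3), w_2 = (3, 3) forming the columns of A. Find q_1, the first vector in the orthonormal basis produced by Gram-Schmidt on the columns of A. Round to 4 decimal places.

w_1 = (1, 3); ‖w_1‖ = 3.1623, so q_1 = (0.3162, 0.9487).

q_1 = (0.3162, 0.9487)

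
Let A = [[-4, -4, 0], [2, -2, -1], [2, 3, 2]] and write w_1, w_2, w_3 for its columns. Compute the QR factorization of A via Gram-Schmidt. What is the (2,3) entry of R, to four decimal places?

w_1 = (-4, 2, 2); ‖w_1‖ = 4.8990, so e_1 = (-0.8165, 0.4082, 0.4082).
e_1·w_2 = (-0.8165)·(-4) + 0.4082·(-2) + 0.4082·3 = 3.6742.
u_2 = w_2 − 3.6742·e_1 = (-1.0000, -3.5000, 1.5000).
‖u_2‖ = 3.9370, so e_2 = (-0.2540, -0.8890, 0.3810).
r_{23} = e_2·w_3 = 1.6510.

r_{23} = 1.6510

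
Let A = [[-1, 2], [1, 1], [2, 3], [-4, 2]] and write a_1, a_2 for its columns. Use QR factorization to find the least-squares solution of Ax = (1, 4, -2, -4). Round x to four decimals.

x = (0.6357, -0.3385)

a_1 = (-1, 1, 2, -4); ‖a_1‖ = 4.6904, so q_1 = (-0.2132, 0.2132, 0.4264, -0.8528).
q_1·a_2 = (-0.2132)·2 + 0.2132·1 + 0.4264·3 + (-0.8528)·2 = -0.6396.
u_2 = a_2 + 0.6396·q_1 = (1.8636, 1.1364, 3.2727, 1.4545).
‖u_2‖ = 4.1942, so q_2 = (0.4443, 0.2709, 0.7803, 0.3468).
Qᵀb = (3.1980, -1.4197).
Back-substitute: x_2 = -1.4197/4.1942 = -0.3385.
x_1 = (3.1980 + 0.6396·(-0.3385))/4.6904 = 0.6357.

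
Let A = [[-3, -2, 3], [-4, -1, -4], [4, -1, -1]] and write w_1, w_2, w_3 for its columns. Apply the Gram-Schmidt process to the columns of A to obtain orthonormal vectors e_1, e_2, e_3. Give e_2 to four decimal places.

w_1 = (-3, -4, 4); ‖w_1‖ = 6.4031, so e_1 = (-0.4685, -0.6247, 0.6247).
e_1·w_2 = (-0.4685)·(-2) + (-0.6247)·(-1) + 0.6247·(-1) = 0.9370.
u_2 = w_2 − 0.9370·e_1 = (-1.5610, -0.4146, -1.5854).
‖u_2‖ = 2.2632, so e_2 = (-0.6897, -0.1832, -0.7005).

e_2 = (-0.6897, -0.1832, -0.7005)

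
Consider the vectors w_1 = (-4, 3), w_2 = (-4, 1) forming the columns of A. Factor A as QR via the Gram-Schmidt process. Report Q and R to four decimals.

Q = [[-0.8000, -0.6000], [0.6000, -0.8000]], R = [[5.0000, 3.8000], [0.0000, 1.6000]]

q_1 = w_1/‖w_1‖ = (-4, 3)/5.0000 = (-0.8000, 0.6000).
r_{12} = q_1·w_2 = 3.8000.
u_2 = w_2 − 3.8000·q_1 = (-0.9600, -1.2800).
‖u_2‖ = 1.6000, so q_2 = (-0.6000, -0.8000).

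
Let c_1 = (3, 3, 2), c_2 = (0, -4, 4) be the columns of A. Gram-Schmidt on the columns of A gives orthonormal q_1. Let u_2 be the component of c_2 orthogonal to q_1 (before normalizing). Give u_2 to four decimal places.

u_2 = (0.5455, -3.4545, 4.3636)

q_1 = c_1/‖c_1‖ = (3, 3, 2)/4.6904 = (0.6396, 0.6396, 0.4264).
r_{12} = q_1·c_2 = -0.8528.
u_2 = c_2 + 0.8528·q_1 = (0.5455, -3.4545, 4.3636).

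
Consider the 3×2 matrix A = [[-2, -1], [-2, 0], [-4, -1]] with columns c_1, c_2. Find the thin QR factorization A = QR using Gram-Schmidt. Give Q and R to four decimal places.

c_1 = (-2, -2, -4); ‖c_1‖ = 4.8990, so q_1 = (-0.4082, -0.4082, -0.8165).
q_1·c_2 = (-0.4082)·(-1) + (-0.4082)·0 + (-0.8165)·(-1) = 1.2247.
u_2 = c_2 − 1.2247·q_1 = (-0.5000, 0.5000, 0.0000).
‖u_2‖ = 0.7071, so q_2 = (-0.7071, 0.7071, 0.0000).

Q = [[-0.4082, -0.7071], [-0.4082, 0.7071], [-0.8165, 0.0000]], R = [[4.8990, 1.2247], [0.0000, 0.7071]]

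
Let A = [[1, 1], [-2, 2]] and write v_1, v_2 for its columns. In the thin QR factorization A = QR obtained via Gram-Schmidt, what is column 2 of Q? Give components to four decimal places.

e_2 = (0.8944, 0.4472)

e_1 = v_1/‖v_1‖ = (1, -2)/2.2361 = (0.4472, -0.8944).
r_{12} = e_1·v_2 = -1.3416.
u_2 = v_2 + 1.3416·e_1 = (1.6000, 0.8000).
‖u_2‖ = 1.7889, so e_2 = (0.8944, 0.4472).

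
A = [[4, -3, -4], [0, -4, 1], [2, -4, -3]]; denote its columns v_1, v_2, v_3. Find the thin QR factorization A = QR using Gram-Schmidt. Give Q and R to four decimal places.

Q = [[0.8944, 0.2182, 0.3904], [0.0000, -0.8729, 0.4880], [0.4472, -0.4364, -0.7807]], R = [[4.4721, -4.4721, -4.9193], [0.0000, 4.5826, -0.4364], [0.0000, 0.0000, 1.2687]]

v_1 = (4, 0, 2); ‖v_1‖ = 4.4721, so q_1 = (0.8944, 0.0000, 0.4472).
q_1·v_2 = 0.8944·(-3) + 0.0000·(-4) + 0.4472·(-4) = -4.4721.
u_2 = v_2 + 4.4721·q_1 = (1.0000, -4.0000, -2.0000).
‖u_2‖ = 4.5826, so q_2 = (0.2182, -0.8729, -0.4364).
q_1·v_3 = 0.8944·(-4) + 0.0000·1 + 0.4472·(-3) = -4.9193; q_2·v_3 = 0.2182·(-4) + (-0.8729)·1 + (-0.4364)·(-3) = -0.4364.
u_3 = v_3 + 4.9193·q_1 + 0.4364·q_2 = (0.4952, 0.6190, -0.9905).
‖u_3‖ = 1.2687, so q_3 = (0.3904, 0.4880, -0.7807).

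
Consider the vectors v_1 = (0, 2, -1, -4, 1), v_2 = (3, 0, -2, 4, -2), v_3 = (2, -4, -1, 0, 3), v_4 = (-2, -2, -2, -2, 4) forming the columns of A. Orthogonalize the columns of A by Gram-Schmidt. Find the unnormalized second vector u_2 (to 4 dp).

q_1 = v_1/‖v_1‖ = (0, 2, -1, -4, 1)/4.6904 = (0.0000, 0.4264, -0.2132, -0.8528, 0.2132).
r_{12} = q_1·v_2 = -3.4112.
u_2 = v_2 + 3.4112·q_1 = (3.0000, 1.4545, -2.7273, 1.0909, -1.2727).

u_2 = (3.0000, 1.4545, -2.7273, 1.0909, -1.2727)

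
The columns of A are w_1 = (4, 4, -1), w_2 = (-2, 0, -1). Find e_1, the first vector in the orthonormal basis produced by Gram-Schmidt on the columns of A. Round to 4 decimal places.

e_1 = (0.6963, 0.6963, -0.1741)

w_1 = (4, 4, -1); ‖w_1‖ = 5.7446, so e_1 = (0.6963, 0.6963, -0.1741).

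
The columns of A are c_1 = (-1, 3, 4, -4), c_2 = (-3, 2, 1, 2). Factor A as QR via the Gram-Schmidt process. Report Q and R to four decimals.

Q = [[-0.1543, -0.6906], [0.4629, 0.3938], [0.6172, 0.1256], [-0.6172, 0.5935]], R = [[6.4807, 0.7715], [0.0000, 4.1719]]

c_1 = (-1, 3, 4, -4); ‖c_1‖ = 6.4807, so e_1 = (-0.1543, 0.4629, 0.6172, -0.6172).
e_1·c_2 = (-0.1543)·(-3) + 0.4629·2 + 0.6172·1 + (-0.6172)·2 = 0.7715.
u_2 = c_2 − 0.7715·e_1 = (-2.8810, 1.6429, 0.5238, 2.4762).
‖u_2‖ = 4.1719, so e_2 = (-0.6906, 0.3938, 0.1256, 0.5935).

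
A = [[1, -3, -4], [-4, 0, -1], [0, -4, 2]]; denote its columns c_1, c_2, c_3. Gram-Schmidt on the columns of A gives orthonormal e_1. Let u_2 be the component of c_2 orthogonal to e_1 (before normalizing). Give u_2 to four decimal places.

c_1 = (1, -4, 0); ‖c_1‖ = 4.1231, so e_1 = (0.2425, -0.9701, 0.0000).
e_1·c_2 = 0.2425·(-3) + (-0.9701)·0 + 0.0000·(-4) = -0.7276.
u_2 = c_2 + 0.7276·e_1 = (-2.8235, -0.7059, -4.0000).

u_2 = (-2.8235, -0.7059, -4.0000)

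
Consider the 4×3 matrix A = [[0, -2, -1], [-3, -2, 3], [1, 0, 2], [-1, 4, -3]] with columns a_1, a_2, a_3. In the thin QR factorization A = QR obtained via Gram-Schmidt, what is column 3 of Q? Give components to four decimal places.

e_3 = (-0.6708, 0.2836, 0.6573, -0.1936)

e_1 = a_1/‖a_1‖ = (0, -3, 1, -1)/3.3166 = (0.0000, -0.9045, 0.3015, -0.3015).
r_{12} = e_1·a_2 = 0.6030.
u_2 = a_2 − 0.6030·e_1 = (-2.0000, -1.4545, -0.1818, 4.1818).
‖u_2‖ = 4.8617, so e_2 = (-0.4114, -0.2992, -0.0374, 0.8602).
r_{13} = e_1·a_3 = -1.2060; r_{23} = e_2·a_3 = -3.1414.
u_3 = a_3 + 1.2060·e_1 + 3.1414·e_2 = (-2.2923, 0.9692, 2.2462, -0.6615).
‖u_3‖ = 3.4172, so e_3 = (-0.6708, 0.2836, 0.6573, -0.1936).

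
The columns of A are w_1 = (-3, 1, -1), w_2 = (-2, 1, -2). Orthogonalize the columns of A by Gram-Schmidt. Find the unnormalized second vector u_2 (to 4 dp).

e_1 = w_1/‖w_1‖ = (-3, 1, -1)/3.3166 = (-0.9045, 0.3015, -0.3015).
r_{12} = e_1·w_2 = 2.7136.
u_2 = w_2 − 2.7136·e_1 = (0.4545, 0.1818, -1.1818).

u_2 = (0.4545, 0.1818, -1.1818)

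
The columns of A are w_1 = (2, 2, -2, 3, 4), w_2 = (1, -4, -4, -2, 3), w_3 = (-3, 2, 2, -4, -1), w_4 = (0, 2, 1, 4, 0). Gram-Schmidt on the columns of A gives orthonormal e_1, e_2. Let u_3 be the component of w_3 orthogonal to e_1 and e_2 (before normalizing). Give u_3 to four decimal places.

u_3 = (-1.6923, 2.2637, 0.0659, -2.7692, 1.8242)

w_1 = (2, 2, -2, 3, 4); ‖w_1‖ = 6.0828, so e_1 = (0.3288, 0.3288, -0.3288, 0.4932, 0.6576).
e_1·w_2 = 0.3288·1 + 0.3288·(-4) + (-0.3288)·(-4) + 0.4932·(-2) + 0.6576·3 = 1.3152.
u_2 = w_2 − 1.3152·e_1 = (0.5676, -4.4324, -3.5676, -2.6486, 2.1351).
‖u_2‖ = 6.6536, so e_2 = (0.0853, -0.6662, -0.5362, -0.3981, 0.3209).
e_1·w_3 = 0.3288·(-3) + 0.3288·2 + (-0.3288)·2 + 0.4932·(-4) + 0.6576·(-1) = -3.6168; e_2·w_3 = 0.0853·(-3) + (-0.6662)·2 + (-0.5362)·2 + (-0.3981)·(-4) + 0.3209·(-1) = -1.3892.
u_3 = w_3 + 3.6168·e_1 + 1.3892·e_2 = (-1.6923, 2.2637, 0.0659, -2.7692, 1.8242).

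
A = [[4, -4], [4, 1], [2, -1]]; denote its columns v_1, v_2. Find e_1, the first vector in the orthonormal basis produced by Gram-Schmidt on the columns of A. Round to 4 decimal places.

e_1 = (0.6667, 0.6667, 0.3333)

v_1 = (4, 4, 2); ‖v_1‖ = 6.0000, so e_1 = (0.6667, 0.6667, 0.3333).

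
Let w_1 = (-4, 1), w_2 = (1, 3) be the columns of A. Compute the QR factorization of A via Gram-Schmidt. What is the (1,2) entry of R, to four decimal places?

w_1 = (-4, 1); ‖w_1‖ = 4.1231, so e_1 = (-0.9701, 0.2425).
r_{12} = e_1·w_2 = -0.2425.

r_{12} = -0.2425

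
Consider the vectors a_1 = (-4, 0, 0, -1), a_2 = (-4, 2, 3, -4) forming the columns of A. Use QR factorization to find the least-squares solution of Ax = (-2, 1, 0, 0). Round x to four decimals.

x = (0.4384, 0.0274)

a_1 = (-4, 0, 0, -1); ‖a_1‖ = 4.1231, so e_1 = (-0.9701, 0.0000, 0.0000, -0.2425).
e_1·a_2 = (-0.9701)·(-4) + 0.0000·2 + 0.0000·3 + (-0.2425)·(-4) = 4.8507.
u_2 = a_2 − 4.8507·e_1 = (0.7059, 2.0000, 3.0000, -2.8235).
‖u_2‖ = 4.6336, so e_2 = (0.1523, 0.4316, 0.6474, -0.6094).
Qᵀb = (1.9403, 0.1269).
Back-substitute: x_2 = 0.1269/4.6336 = 0.0274.
x_1 = (1.9403 − 4.8507·0.0274)/4.1231 = 0.4384.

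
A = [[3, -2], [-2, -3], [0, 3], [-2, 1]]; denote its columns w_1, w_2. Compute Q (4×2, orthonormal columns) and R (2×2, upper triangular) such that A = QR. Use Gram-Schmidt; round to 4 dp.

Q = [[0.7276, -0.3452], [-0.4851, -0.6781], [0.0000, 0.6288], [-0.4851, 0.1603]], R = [[4.1231, -0.4851], [0.0000, 4.7712]]

w_1 = (3, -2, 0, -2); ‖w_1‖ = 4.1231, so e_1 = (0.7276, -0.4851, 0.0000, -0.4851).
e_1·w_2 = 0.7276·(-2) + (-0.4851)·(-3) + 0.0000·3 + (-0.4851)·1 = -0.4851.
u_2 = w_2 + 0.4851·e_1 = (-1.6471, -3.2353, 3.0000, 0.7647).
‖u_2‖ = 4.7712, so e_2 = (-0.3452, -0.6781, 0.6288, 0.1603).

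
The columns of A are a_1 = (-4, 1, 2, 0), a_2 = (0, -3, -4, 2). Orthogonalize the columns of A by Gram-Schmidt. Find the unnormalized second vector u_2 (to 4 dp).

u_2 = (-2.0952, -2.4762, -2.9524, 2.0000)

a_1 = (-4, 1, 2, 0); ‖a_1‖ = 4.5826, so e_1 = (-0.8729, 0.2182, 0.4364, 0.0000).
e_1·a_2 = (-0.8729)·0 + 0.2182·(-3) + 0.4364·(-4) + 0.0000·2 = -2.4004.
u_2 = a_2 + 2.4004·e_1 = (-2.0952, -2.4762, -2.9524, 2.0000).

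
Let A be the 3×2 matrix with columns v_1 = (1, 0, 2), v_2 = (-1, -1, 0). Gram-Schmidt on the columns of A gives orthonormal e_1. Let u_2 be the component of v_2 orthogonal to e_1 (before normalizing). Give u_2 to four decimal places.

u_2 = (-0.8000, -1.0000, 0.4000)

e_1 = v_1/‖v_1‖ = (1, 0, 2)/2.2361 = (0.4472, 0.0000, 0.8944).
r_{12} = e_1·v_2 = -0.4472.
u_2 = v_2 + 0.4472·e_1 = (-0.8000, -1.0000, 0.4000).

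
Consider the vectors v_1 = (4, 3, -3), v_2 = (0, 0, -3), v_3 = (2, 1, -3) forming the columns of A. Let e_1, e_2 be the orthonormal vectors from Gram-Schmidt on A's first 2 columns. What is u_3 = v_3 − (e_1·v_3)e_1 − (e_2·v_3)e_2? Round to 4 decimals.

u_3 = (0.2400, -0.3200, 0.0000)

v_1 = (4, 3, -3); ‖v_1‖ = 5.8310, so e_1 = (0.6860, 0.5145, -0.5145).
e_1·v_2 = 0.6860·0 + 0.5145·0 + (-0.5145)·(-3) = 1.5435.
u_2 = v_2 − 1.5435·e_1 = (-1.0588, -0.7941, -2.2059).
‖u_2‖ = 2.5725, so e_2 = (-0.4116, -0.3087, -0.8575).
e_1·v_3 = 0.6860·2 + 0.5145·1 + (-0.5145)·(-3) = 3.4300; e_2·v_3 = (-0.4116)·2 + (-0.3087)·1 + (-0.8575)·(-3) = 1.4406.
u_3 = v_3 − 3.4300·e_1 − 1.4406·e_2 = (0.2400, -0.3200, 0.0000).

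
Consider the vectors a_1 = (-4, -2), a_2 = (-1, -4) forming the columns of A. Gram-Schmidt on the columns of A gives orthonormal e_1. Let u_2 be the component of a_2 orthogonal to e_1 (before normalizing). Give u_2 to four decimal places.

e_1 = a_1/‖a_1‖ = (-4, -2)/4.4721 = (-0.8944, -0.4472).
r_{12} = e_1·a_2 = 2.6833.
u_2 = a_2 − 2.6833·e_1 = (1.4000, -2.8000).

u_2 = (1.4000, -2.8000)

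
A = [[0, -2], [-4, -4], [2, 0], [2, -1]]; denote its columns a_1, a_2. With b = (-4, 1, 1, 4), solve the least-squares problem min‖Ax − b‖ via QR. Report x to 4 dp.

q_1 = a_1/‖a_1‖ = (0, -4, 2, 2)/4.8990 = (0.0000, -0.8165, 0.4082, 0.4082).
r_{12} = q_1·a_2 = 2.8577.
u_2 = a_2 − 2.8577·q_1 = (-2.0000, -1.6667, -1.1667, -2.1667).
‖u_2‖ = 3.5824, so q_2 = (-0.5583, -0.4652, -0.3257, -0.6048).
Qᵀb = (1.2247, -0.9770).
Back-substitute: x_2 = -0.9770/3.5824 = -0.2727.
x_1 = (1.2247 − 2.8577·(-0.2727))/4.8990 = 0.4091.

x = (0.4091, -0.2727)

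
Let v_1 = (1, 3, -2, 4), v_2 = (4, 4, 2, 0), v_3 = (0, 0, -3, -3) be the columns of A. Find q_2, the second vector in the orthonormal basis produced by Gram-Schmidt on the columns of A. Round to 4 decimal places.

q_1 = v_1/‖v_1‖ = (1, 3, -2, 4)/5.4772 = (0.1826, 0.5477, -0.3651, 0.7303).
r_{12} = q_1·v_2 = 2.1909.
u_2 = v_2 − 2.1909·q_1 = (3.6000, 2.8000, 2.8000, -1.6000).
‖u_2‖ = 5.5857, so q_2 = (0.6445, 0.5013, 0.5013, -0.2864).

q_2 = (0.6445, 0.5013, 0.5013, -0.2864)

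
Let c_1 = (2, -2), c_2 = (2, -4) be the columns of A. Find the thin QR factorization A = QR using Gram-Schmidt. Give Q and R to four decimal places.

c_1 = (2, -2); ‖c_1‖ = 2.8284, so q_1 = (0.7071, -0.7071).
q_1·c_2 = 0.7071·2 + (-0.7071)·(-4) = 4.2426.
u_2 = c_2 − 4.2426·q_1 = (-1.0000, -1.0000).
‖u_2‖ = 1.4142, so q_2 = (-0.7071, -0.7071).

Q = [[0.7071, -0.7071], [-0.7071, -0.7071]], R = [[2.8284, 4.2426], [0.0000, 1.4142]]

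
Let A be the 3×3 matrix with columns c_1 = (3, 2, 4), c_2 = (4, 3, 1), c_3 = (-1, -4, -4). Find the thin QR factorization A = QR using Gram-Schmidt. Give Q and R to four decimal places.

c_1 = (3, 2, 4); ‖c_1‖ = 5.3852, so q_1 = (0.5571, 0.3714, 0.7428).
q_1·c_2 = 0.5571·4 + 0.3714·3 + 0.7428·1 = 4.0853.
u_2 = c_2 − 4.0853·q_1 = (1.7241, 1.4828, -2.0345).
‖u_2‖ = 3.0513, so q_2 = (0.5651, 0.4859, -0.6668).
q_1·c_3 = 0.5571·(-1) + 0.3714·(-4) + 0.7428·(-4) = -5.0138; q_2·c_3 = 0.5651·(-1) + 0.4859·(-4) + (-0.6668)·(-4) = 0.1582.
u_3 = c_3 + 5.0138·q_1 − 0.1582·q_2 = (1.7037, -2.2148, -0.1704).
‖u_3‖ = 2.7995, so q_3 = (0.6086, -0.7912, -0.0609).

Q = [[0.5571, 0.5651, 0.6086], [0.3714, 0.4859, -0.7912], [0.7428, -0.6668, -0.0609]], R = [[5.3852, 4.0853, -5.0138], [0.0000, 3.0513, 0.1582], [0.0000, 0.0000, 2.7995]]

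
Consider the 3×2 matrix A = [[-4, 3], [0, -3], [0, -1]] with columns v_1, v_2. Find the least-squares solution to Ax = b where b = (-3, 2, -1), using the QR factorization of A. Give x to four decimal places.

x = (0.3750, -0.5000)

v_1 = (-4, 0, 0); ‖v_1‖ = 4.0000, so e_1 = (-1.0000, 0.0000, 0.0000).
e_1·v_2 = (-1.0000)·3 + 0.0000·(-3) + 0.0000·(-1) = -3.0000.
u_2 = v_2 + 3.0000·e_1 = (0.0000, -3.0000, -1.0000).
‖u_2‖ = 3.1623, so e_2 = (0.0000, -0.9487, -0.3162).
Qᵀb = (3.0000, -1.5811).
Back-substitute: x_2 = -1.5811/3.1623 = -0.5000.
x_1 = (3.0000 + 3.0000·(-0.5000))/4.0000 = 0.3750.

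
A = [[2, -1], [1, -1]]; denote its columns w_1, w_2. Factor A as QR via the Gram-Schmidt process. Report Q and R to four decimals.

Q = [[0.8944, 0.4472], [0.4472, -0.8944]], R = [[2.2361, -1.3416], [0.0000, 0.4472]]

q_1 = w_1/‖w_1‖ = (2, 1)/2.2361 = (0.8944, 0.4472).
r_{12} = q_1·w_2 = -1.3416.
u_2 = w_2 + 1.3416·q_1 = (0.2000, -0.4000).
‖u_2‖ = 0.4472, so q_2 = (0.4472, -0.8944).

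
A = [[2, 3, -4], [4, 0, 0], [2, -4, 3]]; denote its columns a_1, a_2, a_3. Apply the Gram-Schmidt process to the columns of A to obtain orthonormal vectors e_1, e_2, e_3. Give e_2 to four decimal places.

a_1 = (2, 4, 2); ‖a_1‖ = 4.8990, so e_1 = (0.4082, 0.8165, 0.4082).
e_1·a_2 = 0.4082·3 + 0.8165·0 + 0.4082·(-4) = -0.4082.
u_2 = a_2 + 0.4082·e_1 = (3.1667, 0.3333, -3.8333).
‖u_2‖ = 4.9833, so e_2 = (0.6355, 0.0669, -0.7692).

e_2 = (0.6355, 0.0669, -0.7692)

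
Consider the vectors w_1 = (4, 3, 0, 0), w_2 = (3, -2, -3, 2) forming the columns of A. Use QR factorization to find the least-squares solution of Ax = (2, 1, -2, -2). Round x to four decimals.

x = (0.4072, 0.1368)

w_1 = (4, 3, 0, 0); ‖w_1‖ = 5.0000, so q_1 = (0.8000, 0.6000, 0.0000, 0.0000).
q_1·w_2 = 0.8000·3 + 0.6000·(-2) + 0.0000·(-3) + 0.0000·2 = 1.2000.
u_2 = w_2 − 1.2000·q_1 = (2.0400, -2.7200, -3.0000, 2.0000).
‖u_2‖ = 4.9558, so q_2 = (0.4116, -0.5489, -0.6054, 0.4036).
Qᵀb = (2.2000, 0.6780).
Back-substitute: x_2 = 0.6780/4.9558 = 0.1368.
x_1 = (2.2000 − 1.2000·0.1368)/5.0000 = 0.4072.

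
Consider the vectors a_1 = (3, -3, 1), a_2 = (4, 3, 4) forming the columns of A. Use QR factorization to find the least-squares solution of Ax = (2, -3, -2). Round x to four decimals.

a_1 = (3, -3, 1); ‖a_1‖ = 4.3589, so e_1 = (0.6882, -0.6882, 0.2294).
e_1·a_2 = 0.6882·4 + (-0.6882)·3 + 0.2294·4 = 1.6059.
u_2 = a_2 − 1.6059·e_1 = (2.8947, 4.1053, 3.6316).
‖u_2‖ = 6.1985, so e_2 = (0.4670, 0.6623, 0.5859).
Qᵀb = (2.9824, -2.2247).
Back-substitute: x_2 = -2.2247/6.1985 = -0.3589.
x_1 = (2.9824 − 1.6059·(-0.3589))/4.3589 = 0.8164.

x = (0.8164, -0.3589)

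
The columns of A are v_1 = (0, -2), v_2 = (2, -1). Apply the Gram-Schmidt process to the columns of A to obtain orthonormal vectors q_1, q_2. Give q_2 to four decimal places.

q_2 = (1.0000, 0.0000)

v_1 = (0, -2); ‖v_1‖ = 2.0000, so q_1 = (0.0000, -1.0000).
q_1·v_2 = 0.0000·2 + (-1.0000)·(-1) = 1.0000.
u_2 = v_2 − 1.0000·q_1 = (2.0000, 0.0000).
‖u_2‖ = 2.0000, so q_2 = (1.0000, 0.0000).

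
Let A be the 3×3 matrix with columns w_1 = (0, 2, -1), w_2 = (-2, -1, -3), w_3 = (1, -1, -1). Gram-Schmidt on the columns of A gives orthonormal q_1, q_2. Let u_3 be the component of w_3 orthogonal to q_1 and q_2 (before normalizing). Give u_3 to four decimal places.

w_1 = (0, 2, -1); ‖w_1‖ = 2.2361, so q_1 = (0.0000, 0.8944, -0.4472).
q_1·w_2 = 0.0000·(-2) + 0.8944·(-1) + (-0.4472)·(-3) = 0.4472.
u_2 = w_2 − 0.4472·q_1 = (-2.0000, -1.4000, -2.8000).
‖u_2‖ = 3.7148, so q_2 = (-0.5384, -0.3769, -0.7537).
q_1·w_3 = 0.0000·1 + 0.8944·(-1) + (-0.4472)·(-1) = -0.4472; q_2·w_3 = (-0.5384)·1 + (-0.3769)·(-1) + (-0.7537)·(-1) = 0.5922.
u_3 = w_3 + 0.4472·q_1 − 0.5922·q_2 = (1.3188, -0.3768, -0.7536).

u_3 = (1.3188, -0.3768, -0.7536)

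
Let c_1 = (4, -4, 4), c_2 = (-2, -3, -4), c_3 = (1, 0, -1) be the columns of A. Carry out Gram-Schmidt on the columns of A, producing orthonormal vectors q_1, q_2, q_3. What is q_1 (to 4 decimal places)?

q_1 = (0.5774, -0.5774, 0.5774)

c_1 = (4, -4, 4); ‖c_1‖ = 6.9282, so q_1 = (0.5774, -0.5774, 0.5774).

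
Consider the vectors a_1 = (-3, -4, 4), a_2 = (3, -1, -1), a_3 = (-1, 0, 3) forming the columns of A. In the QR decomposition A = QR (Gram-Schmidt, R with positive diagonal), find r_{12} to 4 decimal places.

r_{12} = -1.4056

a_1 = (-3, -4, 4); ‖a_1‖ = 6.4031, so e_1 = (-0.4685, -0.6247, 0.6247).
r_{12} = e_1·a_2 = -1.4056.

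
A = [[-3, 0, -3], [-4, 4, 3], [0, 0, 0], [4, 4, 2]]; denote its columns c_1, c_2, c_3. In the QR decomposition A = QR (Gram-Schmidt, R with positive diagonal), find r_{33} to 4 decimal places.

r_{33} = 2.9817

c_1 = (-3, -4, 0, 4); ‖c_1‖ = 6.4031, so e_1 = (-0.4685, -0.6247, 0.0000, 0.6247).
e_1·c_2 = (-0.4685)·0 + (-0.6247)·4 + 0.0000·0 + 0.6247·4 = 0.0000.
u_2 = c_2 + 0.0000·e_1 = (0.0000, 4.0000, 0.0000, 4.0000).
‖u_2‖ = 5.6569, so e_2 = (0.0000, 0.7071, 0.0000, 0.7071).
e_1·c_3 = (-0.4685)·(-3) + (-0.6247)·3 + 0.0000·0 + 0.6247·2 = 0.7809; e_2·c_3 = 0.0000·(-3) + 0.7071·3 + 0.0000·0 + 0.7071·2 = 3.5355.
u_3 = c_3 − 0.7809·e_1 − 3.5355·e_2 = (-2.6341, 0.9878, 0.0000, -0.9878).
r_{33} = ‖u_3‖ = 2.9817.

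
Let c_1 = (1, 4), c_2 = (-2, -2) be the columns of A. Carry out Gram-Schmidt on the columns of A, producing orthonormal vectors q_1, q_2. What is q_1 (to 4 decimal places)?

q_1 = (0.2425, 0.9701)

c_1 = (1, 4); ‖c_1‖ = 4.1231, so q_1 = (0.2425, 0.9701).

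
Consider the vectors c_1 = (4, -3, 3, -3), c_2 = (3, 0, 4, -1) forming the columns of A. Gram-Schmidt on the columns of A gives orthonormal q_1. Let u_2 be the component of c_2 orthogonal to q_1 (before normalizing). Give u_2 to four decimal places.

u_2 = (0.4884, 1.8837, 2.1163, 0.8837)

c_1 = (4, -3, 3, -3); ‖c_1‖ = 6.5574, so q_1 = (0.6100, -0.4575, 0.4575, -0.4575).
q_1·c_2 = 0.6100·3 + (-0.4575)·0 + 0.4575·4 + (-0.4575)·(-1) = 4.1175.
u_2 = c_2 − 4.1175·q_1 = (0.4884, 1.8837, 2.1163, 0.8837).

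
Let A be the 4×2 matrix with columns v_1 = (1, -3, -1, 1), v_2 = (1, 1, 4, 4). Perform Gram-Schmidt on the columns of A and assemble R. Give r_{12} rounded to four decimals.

q_1 = v_1/‖v_1‖ = (1, -3, -1, 1)/3.4641 = (0.2887, -0.8660, -0.2887, 0.2887).
r_{12} = q_1·v_2 = -0.5774.

r_{12} = -0.5774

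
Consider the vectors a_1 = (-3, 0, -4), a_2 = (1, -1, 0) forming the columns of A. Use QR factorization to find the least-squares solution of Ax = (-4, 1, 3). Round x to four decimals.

q_1 = a_1/‖a_1‖ = (-3, 0, -4)/5.0000 = (-0.6000, 0.0000, -0.8000).
r_{12} = q_1·a_2 = -0.6000.
u_2 = a_2 + 0.6000·q_1 = (0.6400, -1.0000, -0.4800).
‖u_2‖ = 1.2806, so q_2 = (0.4998, -0.7809, -0.3748).
Qᵀb = (0.0000, -3.9043).
Back-substitute: x_2 = -3.9043/1.2806 = -3.0488.
x_1 = (0.0000 + 0.6000·(-3.0488))/5.0000 = -0.3659.

x = (-0.3659, -3.0488)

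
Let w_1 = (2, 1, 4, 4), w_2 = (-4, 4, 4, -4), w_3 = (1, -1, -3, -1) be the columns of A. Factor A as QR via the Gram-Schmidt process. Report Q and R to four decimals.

Q = [[0.3288, -0.4746, 0.7493], [0.1644, 0.5153, 0.5352], [0.6576, 0.5559, -0.1472], [0.6576, -0.4475, -0.3613]], R = [[6.0828, -0.6576, -2.4660], [0.0000, 7.9729, -2.2102], [0.0000, 0.0000, 1.0169]]

e_1 = w_1/‖w_1‖ = (2, 1, 4, 4)/6.0828 = (0.3288, 0.1644, 0.6576, 0.6576).
r_{12} = e_1·w_2 = -0.6576.
u_2 = w_2 + 0.6576·e_1 = (-3.7838, 4.1081, 4.4324, -3.5676).
‖u_2‖ = 7.9729, so e_2 = (-0.4746, 0.5153, 0.5559, -0.4475).
r_{13} = e_1·w_3 = -2.4660; r_{23} = e_2·w_3 = -2.2102.
u_3 = w_3 + 2.4660·e_1 + 2.2102·e_2 = (0.7619, 0.5442, -0.1497, -0.3673).
‖u_3‖ = 1.0169, so e_3 = (0.7493, 0.5352, -0.1472, -0.3613).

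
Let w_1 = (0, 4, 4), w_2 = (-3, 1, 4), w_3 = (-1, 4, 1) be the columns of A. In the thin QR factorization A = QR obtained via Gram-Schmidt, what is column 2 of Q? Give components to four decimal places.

e_1 = w_1/‖w_1‖ = (0, 4, 4)/5.6569 = (0.0000, 0.7071, 0.7071).
r_{12} = e_1·w_2 = 3.5355.
u_2 = w_2 − 3.5355·e_1 = (-3.0000, -1.5000, 1.5000).
‖u_2‖ = 3.6742, so e_2 = (-0.8165, -0.4082, 0.4082).

e_2 = (-0.8165, -0.4082, 0.4082)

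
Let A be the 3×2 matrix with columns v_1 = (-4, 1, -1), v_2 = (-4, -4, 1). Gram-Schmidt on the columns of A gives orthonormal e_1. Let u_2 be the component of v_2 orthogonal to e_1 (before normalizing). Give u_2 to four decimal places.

e_1 = v_1/‖v_1‖ = (-4, 1, -1)/4.2426 = (-0.9428, 0.2357, -0.2357).
r_{12} = e_1·v_2 = 2.5927.
u_2 = v_2 − 2.5927·e_1 = (-1.5556, -4.6111, 1.6111).

u_2 = (-1.5556, -4.6111, 1.6111)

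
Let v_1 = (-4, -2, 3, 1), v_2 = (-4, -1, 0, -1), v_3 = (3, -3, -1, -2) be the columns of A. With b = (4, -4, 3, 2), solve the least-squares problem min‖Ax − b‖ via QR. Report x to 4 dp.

x = (1.4409, -1.7957, 0.8817)

v_1 = (-4, -2, 3, 1); ‖v_1‖ = 5.4772, so q_1 = (-0.7303, -0.3651, 0.5477, 0.1826).
q_1·v_2 = (-0.7303)·(-4) + (-0.3651)·(-1) + 0.5477·0 + 0.1826·(-1) = 3.1038.
u_2 = v_2 − 3.1038·q_1 = (-1.7333, 0.1333, -1.7000, -1.5667).
‖u_2‖ = 2.8925, so q_2 = (-0.5992, 0.0461, -0.5877, -0.5416).
q_1·v_3 = (-0.7303)·3 + (-0.3651)·(-3) + 0.5477·(-1) + 0.1826·(-2) = -2.0083; q_2·v_3 = (-0.5992)·3 + 0.0461·(-3) + (-0.5877)·(-1) + (-0.5416)·(-2) = -0.2651.
u_3 = v_3 + 2.0083·q_1 + 0.2651·q_2 = (1.3745, -3.7211, -0.0558, -1.7769).
‖u_3‖ = 4.3470, so q_3 = (0.3162, -0.8560, -0.0128, -0.4088).
Qᵀb = (0.5477, -5.4278, 3.8328).
Back-substitute: x_3 = 3.8328/4.3470 = 0.8817.
x_2 = (-5.4278 + 0.2651·0.8817)/2.8925 = -1.7957.
x_1 = (0.5477 − 3.1038·(-1.7957) + 2.0083·0.8817)/5.4772 = 1.4409.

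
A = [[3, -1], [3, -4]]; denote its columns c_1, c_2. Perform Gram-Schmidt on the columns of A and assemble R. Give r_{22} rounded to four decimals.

e_1 = c_1/‖c_1‖ = (3, 3)/4.2426 = (0.7071, 0.7071).
r_{12} = e_1·c_2 = -3.5355.
u_2 = c_2 + 3.5355·e_1 = (1.5000, -1.5000).
r_{22} = ‖u_2‖ = 2.1213.

r_{22} = 2.1213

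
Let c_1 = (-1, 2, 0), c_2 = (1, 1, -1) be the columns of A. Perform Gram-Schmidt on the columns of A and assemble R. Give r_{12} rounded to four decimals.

r_{12} = 0.4472

c_1 = (-1, 2, 0); ‖c_1‖ = 2.2361, so q_1 = (-0.4472, 0.8944, 0.0000).
r_{12} = q_1·c_2 = 0.4472.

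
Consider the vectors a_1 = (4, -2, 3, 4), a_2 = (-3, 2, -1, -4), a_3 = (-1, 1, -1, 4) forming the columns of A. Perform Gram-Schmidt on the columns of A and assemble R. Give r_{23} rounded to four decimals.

r_{23} = -2.7333

e_1 = a_1/‖a_1‖ = (4, -2, 3, 4)/6.7082 = (0.5963, -0.2981, 0.4472, 0.5963).
r_{12} = e_1·a_2 = -5.2175.
u_2 = a_2 + 5.2175·e_1 = (0.1111, 0.4444, 1.3333, -0.8889).
‖u_2‖ = 1.6667, so e_2 = (0.0667, 0.2667, 0.8000, -0.5333).
r_{23} = e_2·a_3 = -2.7333.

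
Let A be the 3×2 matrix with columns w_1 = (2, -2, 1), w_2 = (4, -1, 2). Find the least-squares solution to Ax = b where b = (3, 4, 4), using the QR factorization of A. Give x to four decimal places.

w_1 = (2, -2, 1); ‖w_1‖ = 3.0000, so e_1 = (0.6667, -0.6667, 0.3333).
e_1·w_2 = 0.6667·4 + (-0.6667)·(-1) + 0.3333·2 = 4.0000.
u_2 = w_2 − 4.0000·e_1 = (1.3333, 1.6667, 0.6667).
‖u_2‖ = 2.2361, so e_2 = (0.5963, 0.7454, 0.2981).
Qᵀb = (0.6667, 5.9628).
Back-substitute: x_2 = 5.9628/2.2361 = 2.6667.
x_1 = (0.6667 − 4.0000·2.6667)/3.0000 = -3.3333.

x = (-3.3333, 2.6667)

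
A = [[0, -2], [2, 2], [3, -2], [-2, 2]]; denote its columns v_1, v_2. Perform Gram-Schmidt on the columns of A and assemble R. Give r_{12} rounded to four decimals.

v_1 = (0, 2, 3, -2); ‖v_1‖ = 4.1231, so e_1 = (0.0000, 0.4851, 0.7276, -0.4851).
r_{12} = e_1·v_2 = -1.4552.

r_{12} = -1.4552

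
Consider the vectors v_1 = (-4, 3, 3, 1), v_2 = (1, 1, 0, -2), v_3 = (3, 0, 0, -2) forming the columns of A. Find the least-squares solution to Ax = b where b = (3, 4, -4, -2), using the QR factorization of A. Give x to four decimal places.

x = (-0.7613, 3.3419, -1.6194)

q_1 = v_1/‖v_1‖ = (-4, 3, 3, 1)/5.9161 = (-0.6761, 0.5071, 0.5071, 0.1690).
r_{12} = q_1·v_2 = -0.5071.
u_2 = v_2 + 0.5071·q_1 = (0.6571, 1.2571, 0.2571, -1.9143).
‖u_2‖ = 2.3964, so q_2 = (0.2742, 0.5246, 0.1073, -0.7988).
r_{13} = q_1·v_3 = -2.3664; r_{23} = q_2·v_3 = 2.4203.
u_3 = v_3 + 2.3664·q_1 − 2.4203·q_2 = (0.7363, -0.0697, 0.9403, 0.3333).
‖u_3‖ = 1.2419, so q_3 = (0.5929, -0.0561, 0.7572, 0.2684).
Qᵀb = (-2.3664, 4.0894, -2.0111).
Back-substitute: x_3 = -2.0111/1.2419 = -1.6194.
x_2 = (4.0894 − 2.4203·(-1.6194))/2.3964 = 3.3419.
x_1 = (-2.3664 + 0.5071·3.3419 + 2.3664·(-1.6194))/5.9161 = -0.7613.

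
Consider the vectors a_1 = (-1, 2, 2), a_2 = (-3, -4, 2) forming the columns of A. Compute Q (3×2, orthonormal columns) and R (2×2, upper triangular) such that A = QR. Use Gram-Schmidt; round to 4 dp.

Q = [[-0.3333, -0.5788], [0.6667, -0.7029], [0.6667, 0.4134]], R = [[3.0000, -0.3333], [0.0000, 5.3748]]

a_1 = (-1, 2, 2); ‖a_1‖ = 3.0000, so e_1 = (-0.3333, 0.6667, 0.6667).
e_1·a_2 = (-0.3333)·(-3) + 0.6667·(-4) + 0.6667·2 = -0.3333.
u_2 = a_2 + 0.3333·e_1 = (-3.1111, -3.7778, 2.2222).
‖u_2‖ = 5.3748, so e_2 = (-0.5788, -0.7029, 0.4134).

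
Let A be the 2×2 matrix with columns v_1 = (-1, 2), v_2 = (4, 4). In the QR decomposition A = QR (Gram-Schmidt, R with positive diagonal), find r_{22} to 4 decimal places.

v_1 = (-1, 2); ‖v_1‖ = 2.2361, so e_1 = (-0.4472, 0.8944).
e_1·v_2 = (-0.4472)·4 + 0.8944·4 = 1.7889.
u_2 = v_2 − 1.7889·e_1 = (4.8000, 2.4000).
r_{22} = ‖u_2‖ = 5.3666.

r_{22} = 5.3666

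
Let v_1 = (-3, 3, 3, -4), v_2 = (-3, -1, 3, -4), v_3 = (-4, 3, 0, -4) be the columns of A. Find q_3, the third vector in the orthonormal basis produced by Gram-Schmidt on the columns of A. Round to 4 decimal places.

v_1 = (-3, 3, 3, -4); ‖v_1‖ = 6.5574, so q_1 = (-0.4575, 0.4575, 0.4575, -0.6100).
q_1·v_2 = (-0.4575)·(-3) + 0.4575·(-1) + 0.4575·3 + (-0.6100)·(-4) = 4.7275.
u_2 = v_2 − 4.7275·q_1 = (-0.8372, -3.1628, 0.8372, -1.1163).
‖u_2‖ = 3.5568, so q_2 = (-0.2354, -0.8892, 0.2354, -0.3138).
q_1·v_3 = (-0.4575)·(-4) + 0.4575·3 + 0.4575·0 + (-0.6100)·(-4) = 5.6424; q_2·v_3 = (-0.2354)·(-4) + (-0.8892)·3 + 0.2354·0 + (-0.3138)·(-4) = -0.4708.
u_3 = v_3 − 5.6424·q_1 + 0.4708·q_2 = (-1.5294, 0.0000, -2.4706, -0.7059).
‖u_3‖ = 2.9902, so q_3 = (-0.5115, 0.0000, -0.8262, -0.2361).

q_3 = (-0.5115, 0.0000, -0.8262, -0.2361)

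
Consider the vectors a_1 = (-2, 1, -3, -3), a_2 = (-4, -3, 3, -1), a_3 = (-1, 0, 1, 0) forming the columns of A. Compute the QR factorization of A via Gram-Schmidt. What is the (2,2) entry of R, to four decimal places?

r_{22} = 5.9124

a_1 = (-2, 1, -3, -3); ‖a_1‖ = 4.7958, so q_1 = (-0.4170, 0.2085, -0.6255, -0.6255).
q_1·a_2 = (-0.4170)·(-4) + 0.2085·(-3) + (-0.6255)·3 + (-0.6255)·(-1) = -0.2085.
u_2 = a_2 + 0.2085·q_1 = (-4.0870, -2.9565, 2.8696, -1.1304).
r_{22} = ‖u_2‖ = 5.9124.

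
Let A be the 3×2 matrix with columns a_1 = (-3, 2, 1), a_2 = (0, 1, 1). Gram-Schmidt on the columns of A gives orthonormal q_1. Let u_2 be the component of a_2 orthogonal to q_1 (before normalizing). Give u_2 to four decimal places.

u_2 = (0.6429, 0.5714, 0.7857)

a_1 = (-3, 2, 1); ‖a_1‖ = 3.7417, so q_1 = (-0.8018, 0.5345, 0.2673).
q_1·a_2 = (-0.8018)·0 + 0.5345·1 + 0.2673·1 = 0.8018.
u_2 = a_2 − 0.8018·q_1 = (0.6429, 0.5714, 0.7857).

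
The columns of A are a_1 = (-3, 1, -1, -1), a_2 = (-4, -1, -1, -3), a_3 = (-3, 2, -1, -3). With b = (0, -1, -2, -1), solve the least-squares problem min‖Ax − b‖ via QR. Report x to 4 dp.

x = (-0.3557, 0.4254, -0.0075)

a_1 = (-3, 1, -1, -1); ‖a_1‖ = 3.4641, so e_1 = (-0.8660, 0.2887, -0.2887, -0.2887).
e_1·a_2 = (-0.8660)·(-4) + 0.2887·(-1) + (-0.2887)·(-1) + (-0.2887)·(-3) = 4.3301.
u_2 = a_2 − 4.3301·e_1 = (-0.2500, -2.2500, 0.2500, -1.7500).
‖u_2‖ = 2.8723, so e_2 = (-0.0870, -0.7833, 0.0870, -0.6093).
e_1·a_3 = (-0.8660)·(-3) + 0.2887·2 + (-0.2887)·(-1) + (-0.2887)·(-3) = 4.3301; e_2·a_3 = (-0.0870)·(-3) + (-0.7833)·2 + 0.0870·(-1) + (-0.6093)·(-3) = 0.4352.
u_3 = a_3 − 4.3301·e_1 − 0.4352·e_2 = (0.7879, 1.0909, 0.2121, -1.4848).
‖u_3‖ = 2.0151, so e_3 = (0.3910, 0.5414, 0.1053, -0.7369).
Qᵀb = (0.5774, 1.2185, -0.0150).
Back-substitute: x_3 = -0.0150/2.0151 = -0.0075.
x_2 = (1.2185 − 0.4352·(-0.0075))/2.8723 = 0.4254.
x_1 = (0.5774 − 4.3301·0.4254 − 4.3301·(-0.0075))/3.4641 = -0.3557.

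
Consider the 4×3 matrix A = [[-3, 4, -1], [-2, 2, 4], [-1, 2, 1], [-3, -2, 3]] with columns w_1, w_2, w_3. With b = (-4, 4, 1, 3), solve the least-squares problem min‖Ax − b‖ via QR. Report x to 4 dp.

x = (0.5800, -0.1800, 1.4333)

w_1 = (-3, -2, -1, -3); ‖w_1‖ = 4.7958, so e_1 = (-0.6255, -0.4170, -0.2085, -0.6255).
e_1·w_2 = (-0.6255)·4 + (-0.4170)·2 + (-0.2085)·2 + (-0.6255)·(-2) = -2.5022.
u_2 = w_2 + 2.5022·e_1 = (2.4348, 0.9565, 1.4783, -3.5652).
‖u_2‖ = 4.6625, so e_2 = (0.5222, 0.2052, 0.3171, -0.7647).
e_1·w_3 = (-0.6255)·(-1) + (-0.4170)·4 + (-0.2085)·1 + (-0.6255)·3 = -3.1277; e_2·w_3 = 0.5222·(-1) + 0.2052·4 + 0.3171·1 + (-0.7647)·3 = -1.6785.
u_3 = w_3 + 3.1277·e_1 + 1.6785·e_2 = (-2.0800, 3.0400, 0.8800, -0.2400).
‖u_3‖ = 3.7947, so e_3 = (-0.5481, 0.8011, 0.2319, -0.0632).
Qᵀb = (-1.2511, -3.2451, 5.4391).
Back-substitute: x_3 = 5.4391/3.7947 = 1.4333.
x_2 = (-3.2451 + 1.6785·1.4333)/4.6625 = -0.1800.
x_1 = (-1.2511 + 2.5022·(-0.1800) + 3.1277·1.4333)/4.7958 = 0.5800.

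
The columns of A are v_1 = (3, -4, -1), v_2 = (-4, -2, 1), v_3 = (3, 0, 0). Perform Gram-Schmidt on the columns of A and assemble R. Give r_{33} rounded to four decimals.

r_{33} = 0.7886

v_1 = (3, -4, -1); ‖v_1‖ = 5.0990, so q_1 = (0.5883, -0.7845, -0.1961).
q_1·v_2 = 0.5883·(-4) + (-0.7845)·(-2) + (-0.1961)·1 = -0.9806.
u_2 = v_2 + 0.9806·q_1 = (-3.4231, -2.7692, 0.8077).
‖u_2‖ = 4.4764, so q_2 = (-0.7647, -0.6186, 0.1804).
q_1·v_3 = 0.5883·3 + (-0.7845)·0 + (-0.1961)·0 = 1.7650; q_2·v_3 = (-0.7647)·3 + (-0.6186)·0 + 0.1804·0 = -2.2941.
u_3 = v_3 − 1.7650·q_1 + 2.2941·q_2 = (0.2073, -0.0345, 0.7601).
r_{33} = ‖u_3‖ = 0.7886.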